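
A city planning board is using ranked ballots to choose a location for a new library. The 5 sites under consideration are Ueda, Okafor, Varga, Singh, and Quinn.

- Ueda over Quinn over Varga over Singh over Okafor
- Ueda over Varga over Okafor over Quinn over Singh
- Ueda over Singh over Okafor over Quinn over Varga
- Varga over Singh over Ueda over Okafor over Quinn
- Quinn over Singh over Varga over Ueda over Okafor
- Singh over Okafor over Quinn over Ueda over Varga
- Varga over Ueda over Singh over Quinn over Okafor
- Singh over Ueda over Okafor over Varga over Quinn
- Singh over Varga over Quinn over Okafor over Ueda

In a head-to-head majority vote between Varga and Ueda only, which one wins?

Ballots ranking Varga above Ueda: 4.
Ballots ranking Ueda above Varga: 5.
Ueda wins the head-to-head, 5–4.

Ueda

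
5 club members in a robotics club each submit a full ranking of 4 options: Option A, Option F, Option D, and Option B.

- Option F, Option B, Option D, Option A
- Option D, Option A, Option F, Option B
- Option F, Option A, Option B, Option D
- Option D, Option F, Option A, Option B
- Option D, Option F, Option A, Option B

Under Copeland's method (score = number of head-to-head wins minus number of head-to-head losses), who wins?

Pairwise results:
  Option A vs Option F: Option F wins 4–1.
  Option A vs Option D: Option D wins 4–1.
  Option A vs Option B: Option A wins 4–1.
  Option F vs Option D: Option D wins 3–2.
  Option F vs Option B: Option F wins 5–0.
  Option D vs Option B: Option D wins 3–2.
Copeland scores (wins − losses):
  Option A: 1 − 2 = -1
  Option F: 2 − 1 = 1
  Option D: 3 − 0 = 3
  Option B: 0 − 3 = -3
Option D has the best Copeland score.

Option D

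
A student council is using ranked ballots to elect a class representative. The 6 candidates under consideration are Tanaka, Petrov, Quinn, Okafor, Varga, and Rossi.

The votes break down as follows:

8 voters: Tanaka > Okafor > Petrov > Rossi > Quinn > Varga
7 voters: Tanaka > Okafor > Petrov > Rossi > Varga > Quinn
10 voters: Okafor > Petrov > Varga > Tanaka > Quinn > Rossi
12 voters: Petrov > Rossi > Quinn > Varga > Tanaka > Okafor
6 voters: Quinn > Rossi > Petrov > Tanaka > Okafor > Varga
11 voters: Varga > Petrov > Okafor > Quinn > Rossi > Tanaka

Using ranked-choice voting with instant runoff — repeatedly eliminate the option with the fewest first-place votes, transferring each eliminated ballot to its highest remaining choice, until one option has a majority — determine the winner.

Petrov

Round 1: Tanaka 15, Petrov 12, Varga 11, Okafor 10, Quinn 6, Rossi 0. Rossi has the fewest and is eliminated.
Round 2: Tanaka 15, Petrov 12, Varga 11, Okafor 10, Quinn 6. Quinn has the fewest and is eliminated.
Round 3: Petrov 18, Tanaka 15, Varga 11, Okafor 10. Okafor has the fewest and is eliminated.
Round 4: Petrov 28, Tanaka 15, Varga 11. Petrov has a majority.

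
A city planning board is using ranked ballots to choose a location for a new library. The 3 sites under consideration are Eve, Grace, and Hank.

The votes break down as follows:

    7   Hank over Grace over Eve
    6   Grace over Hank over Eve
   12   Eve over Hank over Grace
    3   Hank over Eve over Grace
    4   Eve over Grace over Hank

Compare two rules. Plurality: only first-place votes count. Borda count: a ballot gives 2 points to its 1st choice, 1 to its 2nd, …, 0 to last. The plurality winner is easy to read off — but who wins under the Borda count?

Plurality first-place counts: Eve 16, Grace 6, Hank 10 → Eve.
Borda totals: Eve 35, Grace 23, Hank 38 → Hank.

Hank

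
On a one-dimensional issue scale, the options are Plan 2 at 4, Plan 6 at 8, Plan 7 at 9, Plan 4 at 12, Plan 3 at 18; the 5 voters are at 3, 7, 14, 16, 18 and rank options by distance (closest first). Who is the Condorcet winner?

Plan 4

With single-peaked preferences on a line, the Condorcet winner is the candidate closest to the median voter.
The median voter (position 14) is closest to Plan 4 at 12.
Check: Plan 4 vs Plan 2 — voters closer to Plan 4: 3 of 5.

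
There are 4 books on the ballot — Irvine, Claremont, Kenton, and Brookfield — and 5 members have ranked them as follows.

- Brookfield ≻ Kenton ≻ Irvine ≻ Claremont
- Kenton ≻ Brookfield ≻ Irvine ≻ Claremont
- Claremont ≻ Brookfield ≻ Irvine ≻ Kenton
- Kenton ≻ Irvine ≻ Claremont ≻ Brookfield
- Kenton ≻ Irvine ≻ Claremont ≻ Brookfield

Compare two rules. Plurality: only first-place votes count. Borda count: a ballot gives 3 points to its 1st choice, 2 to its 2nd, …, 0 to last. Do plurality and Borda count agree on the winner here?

Yes

Plurality first-place counts: Irvine 0, Claremont 1, Kenton 3, Brookfield 1 → Kenton.
Borda totals: Irvine 7, Claremont 5, Kenton 11, Brookfield 7 → Kenton.
The two rules agree on Kenton.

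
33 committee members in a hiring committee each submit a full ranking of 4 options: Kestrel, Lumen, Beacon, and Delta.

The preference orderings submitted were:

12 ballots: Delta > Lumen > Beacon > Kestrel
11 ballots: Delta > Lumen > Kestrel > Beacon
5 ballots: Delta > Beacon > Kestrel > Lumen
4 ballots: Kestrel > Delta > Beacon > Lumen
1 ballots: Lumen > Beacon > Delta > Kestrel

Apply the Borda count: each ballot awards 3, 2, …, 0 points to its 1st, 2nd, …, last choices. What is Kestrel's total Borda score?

28

Borda scores:
  Kestrel: 12·0 + 11·1 + 5·1 + 4·3 + 0 = 28
  Lumen: 12·2 + 11·2 + 5·0 + 4·0 + 3 = 49
  Beacon: 12·1 + 11·0 + 5·2 + 4·1 + 2 = 28
  Delta: 12·3 + 11·3 + 5·3 + 4·2 + 1 = 93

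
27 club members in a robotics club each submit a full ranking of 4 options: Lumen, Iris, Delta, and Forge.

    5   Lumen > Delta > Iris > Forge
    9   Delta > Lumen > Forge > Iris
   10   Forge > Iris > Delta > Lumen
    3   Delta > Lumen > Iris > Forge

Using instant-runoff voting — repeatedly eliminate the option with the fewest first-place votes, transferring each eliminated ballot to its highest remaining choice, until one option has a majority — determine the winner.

Round 1: Delta 12, Forge 10, Lumen 5, Iris 0. Iris has the fewest and is eliminated.
Round 2: Delta 12, Forge 10, Lumen 5. Lumen has the fewest and is eliminated.
Round 3: Delta 17, Forge 10. Delta has a majority.

Delta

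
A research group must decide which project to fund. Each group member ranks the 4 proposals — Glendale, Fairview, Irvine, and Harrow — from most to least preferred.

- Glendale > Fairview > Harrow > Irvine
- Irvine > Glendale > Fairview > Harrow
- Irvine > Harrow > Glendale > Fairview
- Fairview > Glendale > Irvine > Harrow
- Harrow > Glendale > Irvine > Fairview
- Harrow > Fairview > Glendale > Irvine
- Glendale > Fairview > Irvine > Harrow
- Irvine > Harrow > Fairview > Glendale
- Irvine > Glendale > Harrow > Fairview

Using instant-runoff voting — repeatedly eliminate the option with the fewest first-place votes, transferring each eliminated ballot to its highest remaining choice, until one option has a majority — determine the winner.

Round 1: Irvine 4, Glendale 2, Harrow 2, Fairview 1. Fairview has the fewest and is eliminated.
Round 2: Irvine 4, Glendale 3, Harrow 2. Harrow has the fewest and is eliminated.
Round 3: Glendale 5, Irvine 4. Glendale has a majority.

Glendale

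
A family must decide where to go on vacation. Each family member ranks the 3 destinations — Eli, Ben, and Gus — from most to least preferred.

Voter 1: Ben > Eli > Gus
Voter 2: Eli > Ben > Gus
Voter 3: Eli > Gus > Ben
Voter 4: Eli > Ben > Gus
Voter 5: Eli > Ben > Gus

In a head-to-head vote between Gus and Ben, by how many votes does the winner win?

3

Ballots ranking Gus above Ben: 1.
Ballots ranking Ben above Gus: 4.
Ben wins 4–1, a margin of 3.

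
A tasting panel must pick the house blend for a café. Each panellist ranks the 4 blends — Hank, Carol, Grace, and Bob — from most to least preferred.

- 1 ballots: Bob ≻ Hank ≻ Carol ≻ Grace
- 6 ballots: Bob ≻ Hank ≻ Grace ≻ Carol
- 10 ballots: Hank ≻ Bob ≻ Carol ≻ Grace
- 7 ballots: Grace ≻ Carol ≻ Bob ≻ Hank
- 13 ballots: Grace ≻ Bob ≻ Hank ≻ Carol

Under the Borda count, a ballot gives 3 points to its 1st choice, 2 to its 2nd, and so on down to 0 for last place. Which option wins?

Borda scores:
  Hank: 2 + 6·2 + 10·3 + 7·0 + 13·1 = 57
  Carol: 1 + 6·0 + 10·1 + 7·2 + 13·0 = 25
  Grace: 0 + 6·1 + 10·0 + 7·3 + 13·3 = 66
  Bob: 3 + 6·3 + 10·2 + 7·1 + 13·2 = 74
Bob has the highest total.

Bob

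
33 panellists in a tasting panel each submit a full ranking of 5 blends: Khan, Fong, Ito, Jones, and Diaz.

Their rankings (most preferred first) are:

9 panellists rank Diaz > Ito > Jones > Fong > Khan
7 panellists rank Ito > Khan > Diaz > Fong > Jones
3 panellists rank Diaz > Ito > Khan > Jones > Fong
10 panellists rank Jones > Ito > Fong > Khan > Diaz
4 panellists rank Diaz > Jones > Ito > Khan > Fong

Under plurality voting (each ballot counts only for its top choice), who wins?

First-place vote totals:
  Khan: 0
  Fong: 0
  Ito: 7
  Jones: 10
  Diaz: 16
Diaz has the most first-place votes.

Diaz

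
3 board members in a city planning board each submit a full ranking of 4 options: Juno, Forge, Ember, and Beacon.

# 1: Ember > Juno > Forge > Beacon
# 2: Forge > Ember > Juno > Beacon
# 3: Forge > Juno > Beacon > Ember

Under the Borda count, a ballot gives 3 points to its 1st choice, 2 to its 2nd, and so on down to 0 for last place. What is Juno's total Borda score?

Borda scores:
  Juno: 2 + 1 + 2 = 5
  Forge: 1 + 3 + 3 = 7
  Ember: 3 + 2 + 0 = 5
  Beacon: 0 + 0 + 1 = 1

5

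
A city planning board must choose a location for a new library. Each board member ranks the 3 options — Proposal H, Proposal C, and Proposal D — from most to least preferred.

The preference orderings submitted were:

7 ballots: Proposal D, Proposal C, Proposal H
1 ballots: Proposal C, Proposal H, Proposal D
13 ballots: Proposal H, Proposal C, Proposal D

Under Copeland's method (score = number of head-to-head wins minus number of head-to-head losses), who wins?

Pairwise results:
  Proposal H vs Proposal C: Proposal H wins 13–8.
  Proposal H vs Proposal D: Proposal H wins 14–7.
  Proposal C vs Proposal D: Proposal C wins 14–7.
Copeland scores (wins − losses):
  Proposal H: 2 − 0 = 2
  Proposal C: 1 − 1 = 0
  Proposal D: 0 − 2 = -2
Proposal H has the best Copeland score.

Proposal H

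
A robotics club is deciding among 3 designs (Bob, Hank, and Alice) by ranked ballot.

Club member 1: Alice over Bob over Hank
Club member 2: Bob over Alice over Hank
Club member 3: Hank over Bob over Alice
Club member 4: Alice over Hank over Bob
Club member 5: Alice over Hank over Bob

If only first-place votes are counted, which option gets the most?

First-place vote totals:
  Bob: 1
  Hank: 1
  Alice: 3
Alice has the most first-place votes.

Alice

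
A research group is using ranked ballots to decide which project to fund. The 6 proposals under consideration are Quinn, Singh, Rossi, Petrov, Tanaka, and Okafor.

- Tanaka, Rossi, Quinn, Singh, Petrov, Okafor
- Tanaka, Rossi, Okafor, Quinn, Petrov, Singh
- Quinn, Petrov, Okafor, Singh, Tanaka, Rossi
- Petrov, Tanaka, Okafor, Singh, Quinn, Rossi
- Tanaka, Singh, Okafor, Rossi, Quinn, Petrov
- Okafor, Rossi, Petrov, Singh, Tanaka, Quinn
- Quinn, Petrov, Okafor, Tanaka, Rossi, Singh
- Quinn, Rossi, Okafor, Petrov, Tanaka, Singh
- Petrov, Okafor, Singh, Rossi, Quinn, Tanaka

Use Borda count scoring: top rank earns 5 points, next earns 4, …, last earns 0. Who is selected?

Okafor

Borda scores:
  Quinn: 3 + 2 + 5 + 1 + 1 + 0 + 5 + 5 + 1 = 23
  Singh: 2 + 0 + 2 + 2 + 4 + 2 + 0 + 0 + 3 = 15
  Rossi: 4 + 4 + 0 + 0 + 2 + 4 + 1 + 4 + 2 = 21
  Petrov: 1 + 1 + 4 + 5 + 0 + 3 + 4 + 2 + 5 = 25
  Tanaka: 5 + 5 + 1 + 4 + 5 + 1 + 2 + 1 + 0 = 24
  Okafor: 0 + 3 + 3 + 3 + 3 + 5 + 3 + 3 + 4 = 27
Okafor has the highest total.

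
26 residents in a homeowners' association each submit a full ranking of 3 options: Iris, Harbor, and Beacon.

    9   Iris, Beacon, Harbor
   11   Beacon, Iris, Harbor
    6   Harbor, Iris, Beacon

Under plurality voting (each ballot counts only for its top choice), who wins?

First-place vote totals:
  Iris: 9
  Harbor: 6
  Beacon: 11
Beacon has the most first-place votes.

Beacon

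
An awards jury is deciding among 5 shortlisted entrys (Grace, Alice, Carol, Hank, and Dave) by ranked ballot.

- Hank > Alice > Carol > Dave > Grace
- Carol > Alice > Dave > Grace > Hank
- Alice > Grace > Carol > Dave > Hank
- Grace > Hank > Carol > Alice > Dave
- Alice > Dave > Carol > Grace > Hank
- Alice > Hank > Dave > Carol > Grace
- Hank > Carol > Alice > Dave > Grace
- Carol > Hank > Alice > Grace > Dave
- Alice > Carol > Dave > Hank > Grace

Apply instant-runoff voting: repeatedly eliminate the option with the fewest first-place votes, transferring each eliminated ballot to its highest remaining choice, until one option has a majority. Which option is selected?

Round 1: Alice 4, Carol 2, Hank 2, Grace 1, Dave 0. Dave has the fewest and is eliminated.
Round 2: Alice 4, Carol 2, Hank 2, Grace 1. Grace has the fewest and is eliminated.
Round 3: Alice 4, Hank 3, Carol 2. Carol has the fewest and is eliminated.
Round 4: Alice 5, Hank 4. Alice has a majority.

Alice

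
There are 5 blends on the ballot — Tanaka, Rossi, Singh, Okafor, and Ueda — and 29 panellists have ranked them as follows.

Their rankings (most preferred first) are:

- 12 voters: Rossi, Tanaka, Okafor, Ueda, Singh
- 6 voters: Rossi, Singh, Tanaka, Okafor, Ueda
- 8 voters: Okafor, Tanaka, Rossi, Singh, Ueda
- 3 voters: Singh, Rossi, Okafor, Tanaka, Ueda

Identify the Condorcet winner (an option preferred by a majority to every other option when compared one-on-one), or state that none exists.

Rossi

Head-to-head results (29 voters total):
Tanaka vs Rossi: Rossi wins 21–8.
Tanaka vs Singh: Tanaka wins 20–9.
Tanaka vs Okafor: Tanaka wins 18–11.
Tanaka vs Ueda: Tanaka wins 29–0.
Rossi vs Singh: Rossi wins 26–3.
Rossi vs Okafor: Rossi wins 21–8.
Rossi vs Ueda: Rossi wins 29–0.
Singh vs Okafor: Okafor wins 20–9.
Singh vs Ueda: Singh wins 17–12.
Okafor vs Ueda: Okafor wins 29–0.
Rossi beats each rival — Tanaka (21–8), Singh (26–3), Okafor (21–8), Ueda (29–0) — so Rossi is the Condorcet winner.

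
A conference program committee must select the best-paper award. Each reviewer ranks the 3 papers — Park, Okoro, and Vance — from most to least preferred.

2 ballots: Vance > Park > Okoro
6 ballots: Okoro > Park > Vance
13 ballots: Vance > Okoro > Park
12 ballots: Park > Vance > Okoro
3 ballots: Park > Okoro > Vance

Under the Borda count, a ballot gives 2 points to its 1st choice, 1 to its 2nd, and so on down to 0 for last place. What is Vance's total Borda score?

Borda scores:
  Park: 2·1 + 6·1 + 13·0 + 12·2 + 3·2 = 38
  Okoro: 2·0 + 6·2 + 13·1 + 12·0 + 3·1 = 28
  Vance: 2·2 + 6·0 + 13·2 + 12·1 + 3·0 = 42

42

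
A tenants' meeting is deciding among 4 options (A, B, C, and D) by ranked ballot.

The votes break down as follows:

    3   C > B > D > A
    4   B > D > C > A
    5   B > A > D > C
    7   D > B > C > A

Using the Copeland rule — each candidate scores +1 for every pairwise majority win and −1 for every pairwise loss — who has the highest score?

B

Pairwise results:
  A vs B: B wins 19–0.
  A vs C: C wins 14–5.
  A vs D: D wins 14–5.
  B vs C: B wins 16–3.
  B vs D: B wins 12–7.
  C vs D: D wins 16–3.
Copeland scores (wins − losses):
  A: 0 − 3 = -3
  B: 3 − 0 = 3
  C: 1 − 2 = -1
  D: 2 − 1 = 1
B has the best Copeland score.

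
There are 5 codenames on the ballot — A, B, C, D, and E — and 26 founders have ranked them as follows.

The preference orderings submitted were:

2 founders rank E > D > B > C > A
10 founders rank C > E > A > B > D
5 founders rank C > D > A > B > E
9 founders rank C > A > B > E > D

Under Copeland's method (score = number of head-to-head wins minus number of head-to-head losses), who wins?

Pairwise results:
  A vs B: A wins 24–2.
  A vs C: C wins 26–0.
  A vs D: A wins 19–7.
  A vs E: A wins 14–12.
  B vs C: C wins 24–2.
  B vs D: B wins 19–7.
  B vs E: B wins 14–12.
  C vs D: C wins 24–2.
  C vs E: C wins 24–2.
  D vs E: E wins 21–5.
Copeland scores (wins − losses):
  A: 3 − 1 = 2
  B: 2 − 2 = 0
  C: 4 − 0 = 4
  D: 0 − 4 = -4
  E: 1 − 3 = -2
C has the best Copeland score.

C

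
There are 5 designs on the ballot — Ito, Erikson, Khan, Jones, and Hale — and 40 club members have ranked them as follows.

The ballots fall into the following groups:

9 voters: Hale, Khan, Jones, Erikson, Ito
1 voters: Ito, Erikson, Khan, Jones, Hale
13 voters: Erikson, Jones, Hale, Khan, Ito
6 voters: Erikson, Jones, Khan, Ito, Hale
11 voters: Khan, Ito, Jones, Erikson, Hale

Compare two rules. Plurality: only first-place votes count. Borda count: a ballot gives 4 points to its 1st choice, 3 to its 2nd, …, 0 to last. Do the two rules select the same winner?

Plurality first-place counts: Ito 1, Erikson 19, Khan 11, Jones 0, Hale 9 → Erikson.
Borda totals: Ito 43, Erikson 99, Khan 98, Jones 98, Hale 62 → Erikson.
The two rules agree on Erikson.

Yes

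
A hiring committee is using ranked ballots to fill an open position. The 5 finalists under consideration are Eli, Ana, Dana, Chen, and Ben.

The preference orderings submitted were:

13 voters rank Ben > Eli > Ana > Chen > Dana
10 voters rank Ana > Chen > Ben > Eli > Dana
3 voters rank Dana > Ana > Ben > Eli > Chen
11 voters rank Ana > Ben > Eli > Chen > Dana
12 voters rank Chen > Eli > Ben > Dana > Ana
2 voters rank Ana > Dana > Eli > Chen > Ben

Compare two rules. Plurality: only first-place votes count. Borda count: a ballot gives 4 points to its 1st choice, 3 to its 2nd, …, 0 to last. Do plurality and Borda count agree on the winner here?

No

Plurality first-place counts: Eli 0, Ana 23, Dana 3, Chen 12, Ben 13 → Ana.
Borda totals: Eli 114, Ana 127, Dana 30, Chen 104, Ben 135 → Ben.
The two rules disagree: plurality picks Ana, Borda picks Ben.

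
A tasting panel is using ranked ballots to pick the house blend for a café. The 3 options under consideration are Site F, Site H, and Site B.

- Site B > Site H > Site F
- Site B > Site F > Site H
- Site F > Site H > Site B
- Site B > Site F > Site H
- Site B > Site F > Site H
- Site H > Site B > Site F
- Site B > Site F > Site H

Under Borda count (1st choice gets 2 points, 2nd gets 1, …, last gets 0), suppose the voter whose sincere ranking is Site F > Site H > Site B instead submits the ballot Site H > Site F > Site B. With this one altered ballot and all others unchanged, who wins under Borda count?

Borda totals with the altered ballot: Site F 5, Site H 5, Site B 11.
The winner is unchanged: still Site B.

Site B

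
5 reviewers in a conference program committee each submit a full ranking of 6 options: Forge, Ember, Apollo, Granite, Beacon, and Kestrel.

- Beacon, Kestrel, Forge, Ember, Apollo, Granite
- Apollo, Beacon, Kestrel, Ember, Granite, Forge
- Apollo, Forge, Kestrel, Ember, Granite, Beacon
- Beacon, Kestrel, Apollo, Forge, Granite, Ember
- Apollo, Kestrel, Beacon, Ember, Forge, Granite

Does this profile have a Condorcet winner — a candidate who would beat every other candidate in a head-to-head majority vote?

Head-to-head results (5 voters total):
Forge vs Ember: Forge wins 3–2.
Forge vs Apollo: Apollo wins 4–1.
Forge vs Granite: Forge wins 4–1.
Forge vs Beacon: Beacon wins 4–1.
Forge vs Kestrel: Kestrel wins 4–1.
Ember vs Apollo: Apollo wins 4–1.
Ember vs Granite: Ember wins 4–1.
Ember vs Beacon: Beacon wins 4–1.
Ember vs Kestrel: Kestrel wins 5–0.
Apollo vs Granite: Apollo wins 5–0.
Apollo vs Beacon: Apollo wins 3–2.
Apollo vs Kestrel: Apollo wins 3–2.
Granite vs Beacon: Beacon wins 4–1.
Granite vs Kestrel: Kestrel wins 5–0.
Beacon vs Kestrel: Beacon wins 3–2.
Apollo beats each rival — Forge (4–1), Ember (4–1), Granite (5–0), Beacon (3–2), Kestrel (3–2) — so Apollo is the Condorcet winner.

Yes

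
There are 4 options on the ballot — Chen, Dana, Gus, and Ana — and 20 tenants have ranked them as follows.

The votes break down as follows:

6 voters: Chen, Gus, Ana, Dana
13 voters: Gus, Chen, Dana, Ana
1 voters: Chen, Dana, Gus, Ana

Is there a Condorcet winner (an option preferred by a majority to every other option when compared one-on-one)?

Yes

Head-to-head results (20 voters total):
Chen vs Dana: Chen wins 20–0.
Chen vs Gus: Gus wins 13–7.
Chen vs Ana: Chen wins 20–0.
Dana vs Gus: Gus wins 19–1.
Dana vs Ana: Dana wins 14–6.
Gus vs Ana: Gus wins 20–0.
Gus beats each rival — Chen (13–7), Dana (19–1), Ana (20–0) — so Gus is the Condorcet winner.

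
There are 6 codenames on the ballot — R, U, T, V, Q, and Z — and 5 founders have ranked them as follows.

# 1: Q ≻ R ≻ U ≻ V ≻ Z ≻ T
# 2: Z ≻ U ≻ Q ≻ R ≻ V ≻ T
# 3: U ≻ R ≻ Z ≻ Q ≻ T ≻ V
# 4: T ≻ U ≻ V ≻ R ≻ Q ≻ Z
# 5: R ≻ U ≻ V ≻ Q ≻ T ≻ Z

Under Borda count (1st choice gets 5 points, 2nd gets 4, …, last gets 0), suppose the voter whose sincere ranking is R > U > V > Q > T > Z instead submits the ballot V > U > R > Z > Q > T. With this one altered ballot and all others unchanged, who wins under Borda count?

U

Borda totals with the altered ballot: R 15, U 20, T 6, V 11, Q 12, Z 11.
The winner is unchanged: still U.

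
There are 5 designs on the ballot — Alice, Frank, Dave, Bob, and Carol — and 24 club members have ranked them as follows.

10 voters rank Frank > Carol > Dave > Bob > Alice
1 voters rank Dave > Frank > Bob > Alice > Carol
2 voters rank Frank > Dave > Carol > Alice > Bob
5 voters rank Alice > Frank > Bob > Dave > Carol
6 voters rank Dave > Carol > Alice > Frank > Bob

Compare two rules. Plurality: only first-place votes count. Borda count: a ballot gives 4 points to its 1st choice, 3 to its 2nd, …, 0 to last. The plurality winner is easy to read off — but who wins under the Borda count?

Plurality first-place counts: Alice 5, Frank 12, Dave 7, Bob 0, Carol 0 → Frank.
Borda totals: Alice 35, Frank 72, Dave 59, Bob 22, Carol 52 → Frank.

Frank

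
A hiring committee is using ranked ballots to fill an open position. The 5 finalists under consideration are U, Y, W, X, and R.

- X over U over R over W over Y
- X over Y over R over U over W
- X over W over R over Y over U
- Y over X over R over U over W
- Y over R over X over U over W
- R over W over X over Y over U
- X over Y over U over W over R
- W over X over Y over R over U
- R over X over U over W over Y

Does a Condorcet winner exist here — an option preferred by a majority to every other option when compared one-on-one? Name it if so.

Head-to-head results (9 voters total):
U vs Y: Y wins 7–2.
U vs W: U wins 6–3.
U vs X: X wins 9–0.
U vs R: R wins 7–2.
Y vs W: W wins 5–4.
Y vs X: X wins 7–2.
Y vs R: Y wins 5–4.
W vs X: X wins 7–2.
W vs R: R wins 6–3.
X vs R: X wins 6–3.
X beats each rival — U (9–0), Y (7–2), W (7–2), R (6–3) — so X is the Condorcet winner.

X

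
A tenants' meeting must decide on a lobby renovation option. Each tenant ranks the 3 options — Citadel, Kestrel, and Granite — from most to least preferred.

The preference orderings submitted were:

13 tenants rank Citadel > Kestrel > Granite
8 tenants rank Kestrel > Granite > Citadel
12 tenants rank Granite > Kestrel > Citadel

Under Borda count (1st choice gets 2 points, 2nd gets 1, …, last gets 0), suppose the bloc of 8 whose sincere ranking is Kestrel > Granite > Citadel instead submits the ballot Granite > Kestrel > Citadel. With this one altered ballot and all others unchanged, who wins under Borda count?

Granite

Borda totals with the altered ballot: Citadel 26, Kestrel 33, Granite 40.
The switch changes the winner from Kestrel to Granite.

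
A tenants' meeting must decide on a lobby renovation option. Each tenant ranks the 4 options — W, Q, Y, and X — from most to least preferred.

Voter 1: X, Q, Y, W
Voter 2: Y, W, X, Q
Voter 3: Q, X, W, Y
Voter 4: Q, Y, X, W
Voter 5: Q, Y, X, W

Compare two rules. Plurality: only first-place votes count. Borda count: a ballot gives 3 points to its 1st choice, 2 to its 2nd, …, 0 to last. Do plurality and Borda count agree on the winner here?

Plurality first-place counts: W 0, Q 3, Y 1, X 1 → Q.
Borda totals: W 3, Q 11, Y 8, X 8 → Q.
The two rules agree on Q.

Yes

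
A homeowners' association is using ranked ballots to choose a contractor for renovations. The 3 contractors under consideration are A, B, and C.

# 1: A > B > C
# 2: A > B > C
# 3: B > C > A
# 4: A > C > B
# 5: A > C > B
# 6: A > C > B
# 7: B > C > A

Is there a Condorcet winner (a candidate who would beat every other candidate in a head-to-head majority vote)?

Head-to-head results (7 voters total):
A vs B: A wins 5–2.
A vs C: A wins 5–2.
B vs C: B wins 4–3.
A beats each rival — B (5–2), C (5–2) — so A is the Condorcet winner.

Yes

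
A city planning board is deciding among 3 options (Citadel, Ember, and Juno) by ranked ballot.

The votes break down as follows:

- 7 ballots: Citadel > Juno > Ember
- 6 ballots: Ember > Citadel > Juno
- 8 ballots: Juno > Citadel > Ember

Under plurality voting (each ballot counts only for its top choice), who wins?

Juno

First-place vote totals:
  Citadel: 7
  Ember: 6
  Juno: 8
Juno has the most first-place votes.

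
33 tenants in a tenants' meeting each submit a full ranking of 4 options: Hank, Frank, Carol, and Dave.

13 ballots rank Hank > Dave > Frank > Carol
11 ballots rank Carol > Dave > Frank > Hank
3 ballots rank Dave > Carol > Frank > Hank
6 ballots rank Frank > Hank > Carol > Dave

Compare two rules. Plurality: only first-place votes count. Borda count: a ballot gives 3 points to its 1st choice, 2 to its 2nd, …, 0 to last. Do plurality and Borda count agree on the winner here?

No

Plurality first-place counts: Hank 13, Frank 6, Carol 11, Dave 3 → Hank.
Borda totals: Hank 51, Frank 45, Carol 45, Dave 57 → Dave.
The two rules disagree: plurality picks Hank, Borda picks Dave.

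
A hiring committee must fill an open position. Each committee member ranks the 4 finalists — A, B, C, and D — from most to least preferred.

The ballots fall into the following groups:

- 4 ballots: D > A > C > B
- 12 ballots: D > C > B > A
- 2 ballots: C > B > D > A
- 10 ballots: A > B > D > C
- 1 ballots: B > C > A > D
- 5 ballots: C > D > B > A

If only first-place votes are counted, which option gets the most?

First-place vote totals:
  A: 10
  B: 1
  C: 7
  D: 16
D has the most first-place votes.

D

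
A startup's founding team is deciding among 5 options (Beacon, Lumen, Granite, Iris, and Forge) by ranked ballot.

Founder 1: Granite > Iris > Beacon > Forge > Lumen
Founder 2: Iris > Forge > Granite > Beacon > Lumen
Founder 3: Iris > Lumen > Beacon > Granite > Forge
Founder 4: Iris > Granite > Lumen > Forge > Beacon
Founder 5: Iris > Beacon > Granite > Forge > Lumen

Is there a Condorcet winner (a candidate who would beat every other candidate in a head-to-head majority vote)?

Head-to-head results (5 voters total):
Beacon vs Lumen: Beacon wins 3–2.
Beacon vs Granite: Granite wins 3–2.
Beacon vs Iris: Iris wins 5–0.
Beacon vs Forge: Beacon wins 3–2.
Lumen vs Granite: Granite wins 4–1.
Lumen vs Iris: Iris wins 5–0.
Lumen vs Forge: Forge wins 3–2.
Granite vs Iris: Iris wins 4–1.
Granite vs Forge: Granite wins 4–1.
Iris vs Forge: Iris wins 5–0.
Iris beats each rival — Beacon (5–0), Lumen (5–0), Granite (4–1), Forge (5–0) — so Iris is the Condorcet winner.

Yes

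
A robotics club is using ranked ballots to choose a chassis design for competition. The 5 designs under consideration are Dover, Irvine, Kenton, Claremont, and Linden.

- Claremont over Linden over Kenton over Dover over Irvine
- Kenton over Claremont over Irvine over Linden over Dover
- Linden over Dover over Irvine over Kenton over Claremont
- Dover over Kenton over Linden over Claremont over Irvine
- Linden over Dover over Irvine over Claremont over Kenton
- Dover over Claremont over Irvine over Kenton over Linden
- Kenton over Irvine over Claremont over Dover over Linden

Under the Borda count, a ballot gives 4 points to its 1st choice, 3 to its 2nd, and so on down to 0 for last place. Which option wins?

Borda scores:
  Dover: 1 + 0 + 3 + 4 + 3 + 4 + 1 = 16
  Irvine: 0 + 2 + 2 + 0 + 2 + 2 + 3 = 11
  Kenton: 2 + 4 + 1 + 3 + 0 + 1 + 4 = 15
  Claremont: 4 + 3 + 0 + 1 + 1 + 3 + 2 = 14
  Linden: 3 + 1 + 4 + 2 + 4 + 0 + 0 = 14
Dover has the highest total.

Dover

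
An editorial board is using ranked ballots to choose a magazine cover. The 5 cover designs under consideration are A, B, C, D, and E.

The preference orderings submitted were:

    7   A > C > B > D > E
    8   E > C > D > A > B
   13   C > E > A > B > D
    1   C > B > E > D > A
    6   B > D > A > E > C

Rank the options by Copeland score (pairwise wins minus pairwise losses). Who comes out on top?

C

Pairwise results:
  A vs B: A wins 28–7.
  A vs C: C wins 22–13.
  A vs D: A wins 20–15.
  A vs E: E wins 22–13.
  B vs C: C wins 29–6.
  B vs D: B wins 27–8.
  B vs E: E wins 21–14.
  C vs D: C wins 29–6.
  C vs E: C wins 21–14.
  D vs E: E wins 22–13.
Copeland scores (wins − losses):
  A: 2 − 2 = 0
  B: 1 − 3 = -2
  C: 4 − 0 = 4
  D: 0 − 4 = -4
  E: 3 − 1 = 2
C has the best Copeland score.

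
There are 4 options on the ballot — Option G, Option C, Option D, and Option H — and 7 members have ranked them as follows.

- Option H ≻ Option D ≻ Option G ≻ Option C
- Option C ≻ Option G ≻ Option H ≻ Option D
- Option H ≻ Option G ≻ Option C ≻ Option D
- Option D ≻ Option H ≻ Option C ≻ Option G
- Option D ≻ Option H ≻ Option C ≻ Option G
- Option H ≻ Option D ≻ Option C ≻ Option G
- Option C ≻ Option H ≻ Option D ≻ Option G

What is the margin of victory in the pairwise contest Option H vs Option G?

Ballots ranking Option H above Option G: 6.
Ballots ranking Option G above Option H: 1.
Option H wins 6–1, a margin of 5.

5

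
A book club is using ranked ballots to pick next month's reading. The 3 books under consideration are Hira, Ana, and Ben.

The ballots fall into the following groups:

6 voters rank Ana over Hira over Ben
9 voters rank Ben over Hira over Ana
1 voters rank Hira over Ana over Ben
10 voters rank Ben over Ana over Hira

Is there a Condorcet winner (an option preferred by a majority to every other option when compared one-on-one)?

Head-to-head results (26 voters total):
Hira vs Ana: Ana wins 16–10.
Hira vs Ben: Ben wins 19–7.
Ana vs Ben: Ben wins 19–7.
Ben beats each rival — Hira (19–7), Ana (19–7) — so Ben is the Condorcet winner.

Yes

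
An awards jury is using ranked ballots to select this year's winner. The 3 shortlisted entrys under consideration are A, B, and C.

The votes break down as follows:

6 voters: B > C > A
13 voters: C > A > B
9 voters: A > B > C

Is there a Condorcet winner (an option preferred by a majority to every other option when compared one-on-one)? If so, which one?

Head-to-head results (28 voters total):
A vs B: A wins 22–6.
A vs C: C wins 19–9.
B vs C: B wins 15–13.
No candidate beats all others: A beats B beats C beats A, a majority cycle.

None — there is no Condorcet winner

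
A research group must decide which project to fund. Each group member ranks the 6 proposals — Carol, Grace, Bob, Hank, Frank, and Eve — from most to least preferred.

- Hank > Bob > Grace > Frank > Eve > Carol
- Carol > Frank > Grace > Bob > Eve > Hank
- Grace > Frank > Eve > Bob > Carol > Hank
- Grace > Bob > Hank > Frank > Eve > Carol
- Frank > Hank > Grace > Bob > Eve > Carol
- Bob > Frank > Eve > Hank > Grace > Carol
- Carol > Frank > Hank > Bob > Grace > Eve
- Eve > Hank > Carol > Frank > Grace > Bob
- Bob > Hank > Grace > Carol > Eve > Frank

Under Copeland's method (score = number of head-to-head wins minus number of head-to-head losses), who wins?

Pairwise results:
  Carol vs Grace: Grace wins 6–3.
  Carol vs Bob: Bob wins 6–3.
  Carol vs Hank: Hank wins 6–3.
  Carol vs Frank: Frank wins 5–4.
  Carol vs Eve: Eve wins 6–3.
  Grace vs Bob: Grace wins 5–4.
  Grace vs Hank: Hank wins 6–3.
  Grace vs Frank: Frank wins 5–4.
  Grace vs Eve: Grace wins 7–2.
  Bob vs Hank: Bob wins 5–4.
  Bob vs Frank: Frank wins 5–4.
  Bob vs Eve: Bob wins 7–2.
  Hank vs Frank: Frank wins 5–4.
  Hank vs Eve: Hank wins 5–4.
  Frank vs Eve: Frank wins 7–2.
Copeland scores (wins − losses):
  Carol: 0 − 5 = -5
  Grace: 3 − 2 = 1
  Bob: 3 − 2 = 1
  Hank: 3 − 2 = 1
  Frank: 5 − 0 = 5
  Eve: 1 − 4 = -3
Frank has the best Copeland score.

Frank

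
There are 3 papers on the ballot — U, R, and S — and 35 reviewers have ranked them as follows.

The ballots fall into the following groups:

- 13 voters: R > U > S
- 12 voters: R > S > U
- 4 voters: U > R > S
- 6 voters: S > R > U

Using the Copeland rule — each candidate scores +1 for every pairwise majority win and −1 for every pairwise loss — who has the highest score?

Pairwise results:
  U vs R: R wins 31–4.
  U vs S: S wins 18–17.
  R vs S: R wins 29–6.
Copeland scores (wins − losses):
  U: 0 − 2 = -2
  R: 2 − 0 = 2
  S: 1 − 1 = 0
R has the best Copeland score.

R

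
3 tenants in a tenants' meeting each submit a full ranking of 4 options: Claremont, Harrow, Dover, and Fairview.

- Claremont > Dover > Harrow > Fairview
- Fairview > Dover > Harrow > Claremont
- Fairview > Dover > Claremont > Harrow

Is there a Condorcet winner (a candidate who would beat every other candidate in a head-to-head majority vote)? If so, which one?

Head-to-head results (3 voters total):
Claremont vs Harrow: Claremont wins 2–1.
Claremont vs Dover: Dover wins 2–1.
Claremont vs Fairview: Fairview wins 2–1.
Harrow vs Dover: Dover wins 3–0.
Harrow vs Fairview: Fairview wins 2–1.
Dover vs Fairview: Fairview wins 2–1.
Fairview beats each rival — Claremont (2–1), Harrow (2–1), Dover (2–1) — so Fairview is the Condorcet winner.

Fairview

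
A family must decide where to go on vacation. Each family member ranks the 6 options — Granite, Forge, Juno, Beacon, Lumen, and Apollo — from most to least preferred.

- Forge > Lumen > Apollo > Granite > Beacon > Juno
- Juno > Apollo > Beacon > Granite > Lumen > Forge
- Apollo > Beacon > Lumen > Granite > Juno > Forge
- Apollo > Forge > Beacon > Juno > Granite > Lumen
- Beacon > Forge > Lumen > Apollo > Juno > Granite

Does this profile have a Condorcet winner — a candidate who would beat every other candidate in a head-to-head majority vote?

Yes

Head-to-head results (5 voters total):
Granite vs Forge: Forge wins 3–2.
Granite vs Juno: Juno wins 3–2.
Granite vs Beacon: Beacon wins 4–1.
Granite vs Lumen: Lumen wins 3–2.
Granite vs Apollo: Apollo wins 5–0.
Forge vs Juno: Forge wins 3–2.
Forge vs Beacon: Beacon wins 3–2.
Forge vs Lumen: Forge wins 3–2.
Forge vs Apollo: Apollo wins 3–2.
Juno vs Beacon: Beacon wins 4–1.
Juno vs Lumen: Lumen wins 3–2.
Juno vs Apollo: Apollo wins 4–1.
Beacon vs Lumen: Beacon wins 4–1.
Beacon vs Apollo: Apollo wins 4–1.
Lumen vs Apollo: Apollo wins 3–2.
Apollo beats each rival — Granite (5–0), Forge (3–2), Juno (4–1), Beacon (4–1), Lumen (3–2) — so Apollo is the Condorcet winner.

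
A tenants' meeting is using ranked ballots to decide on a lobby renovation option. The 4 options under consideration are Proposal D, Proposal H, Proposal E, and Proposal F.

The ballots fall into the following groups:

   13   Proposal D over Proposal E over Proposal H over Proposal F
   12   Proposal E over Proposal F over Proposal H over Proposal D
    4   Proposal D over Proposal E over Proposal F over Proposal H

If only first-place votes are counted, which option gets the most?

Proposal D

First-place vote totals:
  Proposal D: 17
  Proposal H: 0
  Proposal E: 12
  Proposal F: 0
Proposal D has the most first-place votes.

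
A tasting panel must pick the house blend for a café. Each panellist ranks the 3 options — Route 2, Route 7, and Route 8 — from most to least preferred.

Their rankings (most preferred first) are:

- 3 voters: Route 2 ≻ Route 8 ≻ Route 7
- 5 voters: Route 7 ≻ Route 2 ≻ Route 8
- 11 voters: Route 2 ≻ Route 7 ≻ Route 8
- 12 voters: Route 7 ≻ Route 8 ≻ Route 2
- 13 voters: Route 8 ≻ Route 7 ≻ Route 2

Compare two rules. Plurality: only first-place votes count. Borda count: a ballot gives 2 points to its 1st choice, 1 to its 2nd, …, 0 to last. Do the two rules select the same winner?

Yes

Plurality first-place counts: Route 2 14, Route 7 17, Route 8 13 → Route 7.
Borda totals: Route 2 33, Route 7 58, Route 8 41 → Route 7.
The two rules agree on Route 7.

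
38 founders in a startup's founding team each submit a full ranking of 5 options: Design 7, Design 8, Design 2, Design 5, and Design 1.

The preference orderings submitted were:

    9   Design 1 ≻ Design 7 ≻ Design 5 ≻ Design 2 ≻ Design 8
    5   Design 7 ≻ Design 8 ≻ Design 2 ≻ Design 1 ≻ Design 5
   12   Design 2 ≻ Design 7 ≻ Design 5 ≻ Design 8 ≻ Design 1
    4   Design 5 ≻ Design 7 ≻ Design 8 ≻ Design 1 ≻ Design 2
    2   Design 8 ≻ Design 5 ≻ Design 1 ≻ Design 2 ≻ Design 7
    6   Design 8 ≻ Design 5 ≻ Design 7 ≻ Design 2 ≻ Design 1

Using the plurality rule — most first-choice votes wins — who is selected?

Design 2

First-place vote totals:
  Design 7: 5
  Design 8: 8
  Design 2: 12
  Design 5: 4
  Design 1: 9
Design 2 has the most first-place votes.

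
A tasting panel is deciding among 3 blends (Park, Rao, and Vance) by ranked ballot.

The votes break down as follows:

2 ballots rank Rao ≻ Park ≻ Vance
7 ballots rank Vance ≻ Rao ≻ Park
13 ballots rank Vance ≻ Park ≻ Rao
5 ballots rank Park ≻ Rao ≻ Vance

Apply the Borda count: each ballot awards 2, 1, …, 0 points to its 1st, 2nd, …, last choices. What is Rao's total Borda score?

16

Borda scores:
  Park: 2·1 + 7·0 + 13·1 + 5·2 = 25
  Rao: 2·2 + 7·1 + 13·0 + 5·1 = 16
  Vance: 2·0 + 7·2 + 13·2 + 5·0 = 40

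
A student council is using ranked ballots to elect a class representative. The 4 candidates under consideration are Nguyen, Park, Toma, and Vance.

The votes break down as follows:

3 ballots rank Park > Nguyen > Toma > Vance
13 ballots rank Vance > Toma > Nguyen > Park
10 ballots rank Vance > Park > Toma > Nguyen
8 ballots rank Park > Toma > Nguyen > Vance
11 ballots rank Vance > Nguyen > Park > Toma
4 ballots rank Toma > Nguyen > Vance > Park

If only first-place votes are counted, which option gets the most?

First-place vote totals:
  Nguyen: 0
  Park: 11
  Toma: 4
  Vance: 34
Vance has the most first-place votes.

Vance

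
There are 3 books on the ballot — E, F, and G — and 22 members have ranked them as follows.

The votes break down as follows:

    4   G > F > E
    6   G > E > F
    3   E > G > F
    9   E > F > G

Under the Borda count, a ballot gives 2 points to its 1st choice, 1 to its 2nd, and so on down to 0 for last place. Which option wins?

Borda scores:
  E: 4·0 + 6·1 + 3·2 + 9·2 = 30
  F: 4·1 + 6·0 + 3·0 + 9·1 = 13
  G: 4·2 + 6·2 + 3·1 + 9·0 = 23
E has the highest total.

E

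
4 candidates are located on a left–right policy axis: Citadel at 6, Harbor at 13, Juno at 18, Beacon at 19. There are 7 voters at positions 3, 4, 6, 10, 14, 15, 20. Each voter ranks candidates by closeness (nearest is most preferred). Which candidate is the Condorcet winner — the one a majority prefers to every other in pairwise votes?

Harbor

With single-peaked preferences on a line, the Condorcet winner is the candidate closest to the median voter.
The median voter (position 10) is closest to Harbor at 13.
Check: Harbor vs Citadel — voters closer to Harbor: 4 of 7.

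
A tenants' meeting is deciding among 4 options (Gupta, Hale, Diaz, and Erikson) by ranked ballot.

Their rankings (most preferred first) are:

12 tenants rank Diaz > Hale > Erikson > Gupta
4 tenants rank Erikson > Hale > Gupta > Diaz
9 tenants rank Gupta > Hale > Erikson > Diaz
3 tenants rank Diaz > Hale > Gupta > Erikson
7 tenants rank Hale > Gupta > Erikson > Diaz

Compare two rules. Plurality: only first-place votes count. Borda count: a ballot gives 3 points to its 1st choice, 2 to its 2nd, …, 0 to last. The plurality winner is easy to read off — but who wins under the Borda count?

Hale

Plurality first-place counts: Gupta 9, Hale 7, Diaz 15, Erikson 4 → Diaz.
Borda totals: Gupta 48, Hale 77, Diaz 45, Erikson 40 → Hale.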